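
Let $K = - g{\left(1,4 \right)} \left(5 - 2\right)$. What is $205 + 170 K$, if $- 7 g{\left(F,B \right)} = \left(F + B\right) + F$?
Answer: $\frac{4495}{7} \approx 642.14$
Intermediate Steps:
$g{\left(F,B \right)} = - \frac{2 F}{7} - \frac{B}{7}$ ($g{\left(F,B \right)} = - \frac{\left(F + B\right) + F}{7} = - \frac{\left(B + F\right) + F}{7} = - \frac{B + 2 F}{7} = - \frac{2 F}{7} - \frac{B}{7}$)
$K = \frac{18}{7}$ ($K = - (\left(- \frac{2}{7}\right) 1 - \frac{4}{7}) \left(5 - 2\right) = - (- \frac{2}{7} - \frac{4}{7}) 3 = \left(-1\right) \left(- \frac{6}{7}\right) 3 = \frac{6}{7} \cdot 3 = \frac{18}{7} \approx 2.5714$)
$205 + 170 K = 205 + 170 \cdot \frac{18}{7} = 205 + \frac{3060}{7} = \frac{4495}{7}$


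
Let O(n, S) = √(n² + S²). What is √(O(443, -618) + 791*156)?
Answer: √(123396 + √578173) ≈ 352.36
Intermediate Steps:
O(n, S) = √(S² + n²)
√(O(443, -618) + 791*156) = √(√((-618)² + 443²) + 791*156) = √(√(381924 + 196249) + 123396) = √(√578173 + 123396) = √(123396 + √578173)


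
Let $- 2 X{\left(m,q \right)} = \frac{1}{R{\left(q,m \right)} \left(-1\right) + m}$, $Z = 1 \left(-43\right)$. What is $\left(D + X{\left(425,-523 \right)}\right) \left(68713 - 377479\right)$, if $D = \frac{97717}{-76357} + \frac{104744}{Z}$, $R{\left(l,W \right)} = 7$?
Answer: $\frac{1032790135850887965}{1372440718} \approx 7.5252 \cdot 10^{8}$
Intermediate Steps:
$Z = -43$
$D = - \frac{8002139439}{3283351}$ ($D = \frac{97717}{-76357} + \frac{104744}{-43} = 97717 \left(- \frac{1}{76357}\right) + 104744 \left(- \frac{1}{43}\right) = - \frac{97717}{76357} - \frac{104744}{43} = - \frac{8002139439}{3283351} \approx -2437.2$)
$X{\left(m,q \right)} = - \frac{1}{2 \left(-7 + m\right)}$ ($X{\left(m,q \right)} = - \frac{1}{2 \left(7 \left(-1\right) + m\right)} = - \frac{1}{2 \left(-7 + m\right)}$)
$\left(D + X{\left(425,-523 \right)}\right) \left(68713 - 377479\right) = \left(- \frac{8002139439}{3283351} - \frac{1}{-14 + 2 \cdot 425}\right) \left(68713 - 377479\right) = \left(- \frac{8002139439}{3283351} - \frac{1}{-14 + 850}\right) \left(-308766\right) = \left(- \frac{8002139439}{3283351} - \frac{1}{836}\right) \left(-308766\right) = \left(- \frac{6689791854355}{2744881436}\right) \left(-308766\right) = \frac{1032790135850887965}{1372440718}$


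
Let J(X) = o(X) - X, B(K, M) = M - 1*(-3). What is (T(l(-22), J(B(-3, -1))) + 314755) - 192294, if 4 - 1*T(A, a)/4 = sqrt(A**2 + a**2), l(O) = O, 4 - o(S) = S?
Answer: 122389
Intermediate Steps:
B(K, M) = 3 + M (B(K, M) = M + 3 = 3 + M)
o(S) = 4 - S
J(X) = 4 - 2*X (J(X) = (4 - X) - X = 4 - 2*X)
T(A, a) = 16 - 4*sqrt(A**2 + a**2)
(T(l(-22), J(B(-3, -1))) + 314755) - 192294 = ((16 - 4*sqrt((-22)**2 + (4 - 2*(3 - 1))**2)) + 314755) - 192294 = ((16 - 4*sqrt(484 + (4 - 2*2)**2)) + 314755) - 192294 = ((16 - 4*sqrt(484 + (4 - 4)**2)) + 314755) - 192294 = ((16 - 4*sqrt(484 + 0**2)) + 314755) - 192294 = ((16 - 4*sqrt(484 + 0)) + 314755) - 192294 = ((16 - 4*sqrt(484)) + 314755) - 192294 = ((16 - 4*22) + 314755) - 192294 = ((16 - 88) + 314755) - 192294 = (-72 + 314755) - 192294 = 314683 - 192294 = 122389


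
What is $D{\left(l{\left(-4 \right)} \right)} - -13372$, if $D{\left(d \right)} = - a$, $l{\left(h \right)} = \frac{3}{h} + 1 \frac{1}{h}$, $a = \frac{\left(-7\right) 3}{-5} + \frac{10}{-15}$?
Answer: $\frac{200527}{15} \approx 13368.0$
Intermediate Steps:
$a = \frac{53}{15}$ ($a = \left(-21\right) \left(- \frac{1}{5}\right) + 10 \left(- \frac{1}{15}\right) = \frac{21}{5} - \frac{2}{3} = \frac{53}{15} \approx 3.5333$)
$l{\left(h \right)} = \frac{4}{h}$ ($l{\left(h \right)} = \frac{3}{h} + \frac{1}{h} = \frac{4}{h}$)
$D{\left(d \right)} = - \frac{53}{15}$ ($D{\left(d \right)} = \left(-1\right) \frac{53}{15} = - \frac{53}{15}$)
$D{\left(l{\left(-4 \right)} \right)} - -13372 = - \frac{53}{15} - -13372 = - \frac{53}{15} + 13372 = \frac{200527}{15}$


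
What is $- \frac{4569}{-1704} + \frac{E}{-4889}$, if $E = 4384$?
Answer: $\frac{4955835}{2776952} \approx 1.7846$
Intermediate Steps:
$- \frac{4569}{-1704} + \frac{E}{-4889} = - \frac{4569}{-1704} + \frac{4384}{-4889} = \left(-4569\right) \left(- \frac{1}{1704}\right) + 4384 \left(- \frac{1}{4889}\right) = \frac{1523}{568} - \frac{4384}{4889} = \frac{4955835}{2776952}$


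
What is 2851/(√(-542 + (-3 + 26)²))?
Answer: -2851*I*√13/13 ≈ -790.73*I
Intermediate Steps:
2851/(√(-542 + (-3 + 26)²)) = 2851/(√(-542 + 23²)) = 2851/(√(-542 + 529)) = 2851/(√(-13)) = 2851/((I*√13)) = 2851*(-I*√13/13) = -2851*I*√13/13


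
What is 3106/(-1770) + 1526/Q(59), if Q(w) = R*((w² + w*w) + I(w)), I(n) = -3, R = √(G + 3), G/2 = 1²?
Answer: -1553/885 + 1526*√5/34795 ≈ -1.6567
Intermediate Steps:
G = 2 (G = 2*1² = 2*1 = 2)
R = √5 (R = √(2 + 3) = √5 ≈ 2.2361)
Q(w) = √5*(-3 + 2*w²) (Q(w) = √5*((w² + w*w) - 3) = √5*((w² + w²) - 3) = √5*(2*w² - 3) = √5*(-3 + 2*w²))
3106/(-1770) + 1526/Q(59) = 3106/(-1770) + 1526/((√5*(-3 + 2*59²))) = 3106*(-1/1770) + 1526/((√5*(-3 + 2*3481))) = -1553/885 + 1526/((√5*(-3 + 6962))) = -1553/885 + 1526/((√5*6959)) = -1553/885 + 1526/((6959*√5)) = -1553/885 + 1526*(√5/34795) = -1553/885 + 1526*√5/34795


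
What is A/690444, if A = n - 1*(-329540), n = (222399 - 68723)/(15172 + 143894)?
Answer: 13104690829/27456541326 ≈ 0.47729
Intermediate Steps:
n = 76838/79533 (n = 153676/159066 = 153676*(1/159066) = 76838/79533 ≈ 0.96611)
A = 26209381658/79533 (A = 76838/79533 - 1*(-329540) = 76838/79533 + 329540 = 26209381658/79533 ≈ 3.2954e+5)
A/690444 = (26209381658/79533)/690444 = (26209381658/79533)*(1/690444) = 13104690829/27456541326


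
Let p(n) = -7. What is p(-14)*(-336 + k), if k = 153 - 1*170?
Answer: 2471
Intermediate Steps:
k = -17 (k = 153 - 170 = -17)
p(-14)*(-336 + k) = -7*(-336 - 17) = -7*(-353) = 2471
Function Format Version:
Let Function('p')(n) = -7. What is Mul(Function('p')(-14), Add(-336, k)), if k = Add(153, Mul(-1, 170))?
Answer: 2471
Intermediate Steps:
k = -17 (k = Add(153, -170) = -17)
Mul(Function('p')(-14), Add(-336, k)) = Mul(-7, Add(-336, -17)) = Mul(-7, -353) = 2471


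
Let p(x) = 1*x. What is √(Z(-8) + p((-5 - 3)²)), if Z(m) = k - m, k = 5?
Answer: √77 ≈ 8.7750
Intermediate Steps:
p(x) = x
Z(m) = 5 - m
√(Z(-8) + p((-5 - 3)²)) = √((5 - 1*(-8)) + (-5 - 3)²) = √((5 + 8) + (-8)²) = √(13 + 64) = √77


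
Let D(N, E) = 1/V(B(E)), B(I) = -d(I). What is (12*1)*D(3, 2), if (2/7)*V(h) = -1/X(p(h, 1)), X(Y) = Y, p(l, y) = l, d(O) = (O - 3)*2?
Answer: -48/7 ≈ -6.8571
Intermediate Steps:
d(O) = -6 + 2*O (d(O) = (-3 + O)*2 = -6 + 2*O)
B(I) = 6 - 2*I (B(I) = -(-6 + 2*I) = 6 - 2*I)
V(h) = -7/(2*h) (V(h) = 7*(-1/h)/2 = -7/(2*h))
D(N, E) = -12/7 + 4*E/7 (D(N, E) = 1/(-7/(2*(6 - 2*E))) = -12/7 + 4*E/7)
(12*1)*D(3, 2) = (12*1)*(-12/7 + (4/7)*2) = 12*(-12/7 + 8/7) = 12*(-4/7) = -48/7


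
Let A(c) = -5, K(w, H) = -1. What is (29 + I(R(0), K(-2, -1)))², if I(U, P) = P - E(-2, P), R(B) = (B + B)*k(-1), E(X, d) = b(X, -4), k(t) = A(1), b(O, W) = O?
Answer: 900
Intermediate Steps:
k(t) = -5
E(X, d) = X
R(B) = -10*B (R(B) = (B + B)*(-5) = (2*B)*(-5) = -10*B)
I(U, P) = 2 + P (I(U, P) = P - 1*(-2) = P + 2 = 2 + P)
(29 + I(R(0), K(-2, -1)))² = (29 + (2 - 1))² = (29 + 1)² = 30² = 900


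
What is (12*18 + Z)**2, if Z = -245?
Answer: 841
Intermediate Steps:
(12*18 + Z)**2 = (12*18 - 245)**2 = (216 - 245)**2 = (-29)**2 = 841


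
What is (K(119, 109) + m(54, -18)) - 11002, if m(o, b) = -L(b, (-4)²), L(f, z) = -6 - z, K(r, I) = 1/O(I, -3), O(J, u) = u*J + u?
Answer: -3623401/330 ≈ -10980.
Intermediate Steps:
O(J, u) = u + J*u (O(J, u) = J*u + u = u + J*u)
K(r, I) = 1/(-3 - 3*I) (K(r, I) = 1/(-3*(1 + I)) = 1/(-3 - 3*I))
m(o, b) = 22 (m(o, b) = -(-6 - 1*(-4)²) = -(-6 - 1*16) = -(-6 - 16) = -1*(-22) = 22)
(K(119, 109) + m(54, -18)) - 11002 = (1/(3*(-1 - 1*109)) + 22) - 11002 = (1/(3*(-1 - 109)) + 22) - 11002 = ((⅓)/(-110) + 22) - 11002 = ((⅓)*(-1/110) + 22) - 11002 = (-1/330 + 22) - 11002 = 7259/330 - 11002 = -3623401/330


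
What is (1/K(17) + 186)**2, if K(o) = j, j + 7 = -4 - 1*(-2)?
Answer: 2798929/81 ≈ 34555.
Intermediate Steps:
j = -9 (j = -7 + (-4 - 1*(-2)) = -7 + (-4 + 2) = -7 - 2 = -9)
K(o) = -9
(1/K(17) + 186)**2 = (1/(-9) + 186)**2 = (-1/9 + 186)**2 = (1673/9)**2 = 2798929/81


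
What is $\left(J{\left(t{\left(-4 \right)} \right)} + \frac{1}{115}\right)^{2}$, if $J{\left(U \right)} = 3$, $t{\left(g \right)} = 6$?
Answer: $\frac{119716}{13225} \approx 9.0522$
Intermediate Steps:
$\left(J{\left(t{\left(-4 \right)} \right)} + \frac{1}{115}\right)^{2} = \left(3 + \frac{1}{115}\right)^{2} = \left(\frac{346}{115}\right)^{2} = \frac{119716}{13225}$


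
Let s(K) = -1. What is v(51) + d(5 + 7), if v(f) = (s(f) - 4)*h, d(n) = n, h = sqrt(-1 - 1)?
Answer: 12 - 5*I*sqrt(2) ≈ 12.0 - 7.0711*I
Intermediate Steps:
h = I*sqrt(2) (h = sqrt(-2) = I*sqrt(2) ≈ 1.4142*I)
v(f) = -5*I*sqrt(2) (v(f) = (-1 - 4)*(I*sqrt(2)) = -5*I*sqrt(2))
v(51) + d(5 + 7) = -5*I*sqrt(2) + (5 + 7) = -5*I*sqrt(2) + 12 = 12 - 5*I*sqrt(2)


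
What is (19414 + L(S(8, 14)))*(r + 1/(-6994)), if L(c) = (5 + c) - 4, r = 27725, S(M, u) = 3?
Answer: 1882659073141/3497 ≈ 5.3836e+8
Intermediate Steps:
L(c) = 1 + c
(19414 + L(S(8, 14)))*(r + 1/(-6994)) = (19414 + (1 + 3))*(27725 + 1/(-6994)) = (19414 + 4)*(27725 - 1/6994) = 19418*(193908649/6994) = 1882659073141/3497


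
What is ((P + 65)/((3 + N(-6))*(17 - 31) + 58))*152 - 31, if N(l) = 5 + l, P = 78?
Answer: 10403/15 ≈ 693.53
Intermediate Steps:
((P + 65)/((3 + N(-6))*(17 - 31) + 58))*152 - 31 = ((78 + 65)/((3 + (5 - 6))*(17 - 31) + 58))*152 - 31 = (143/((3 - 1)*(-14) + 58))*152 - 31 = (143/(2*(-14) + 58))*152 - 31 = (143/(-28 + 58))*152 - 31 = (143/30)*152 - 31 = 10868/15 - 31 = 10403/15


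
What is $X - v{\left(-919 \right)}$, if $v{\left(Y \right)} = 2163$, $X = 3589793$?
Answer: $3587630$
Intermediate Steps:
$X - v{\left(-919 \right)} = 3589793 - 2163 = 3587630$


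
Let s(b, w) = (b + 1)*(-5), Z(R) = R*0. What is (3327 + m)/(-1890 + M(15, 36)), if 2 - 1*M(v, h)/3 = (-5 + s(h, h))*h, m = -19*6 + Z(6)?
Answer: 1071/6212 ≈ 0.17241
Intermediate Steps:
Z(R) = 0
s(b, w) = -5 - 5*b (s(b, w) = (1 + b)*(-5) = -5 - 5*b)
m = -114 (m = -19*6 + 0 = -114 + 0 = -114)
M(v, h) = 6 - 3*h*(-10 - 5*h) (M(v, h) = 6 - 3*(-5 + (-5 - 5*h))*h = 6 - 3*(-10 - 5*h)*h = 6 - 3*h*(-10 - 5*h))
(3327 + m)/(-1890 + M(15, 36)) = (3327 - 114)/(-1890 + (6 + 15*36² + 30*36)) = 3213/(-1890 + (6 + 15*1296 + 1080)) = 3213/(-1890 + (6 + 19440 + 1080)) = 3213/(-1890 + 20526) = 3213/18636 = 3213*(1/18636) = 1071/6212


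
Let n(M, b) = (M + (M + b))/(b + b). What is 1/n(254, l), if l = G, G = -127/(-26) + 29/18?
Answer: 380/15049 ≈ 0.025251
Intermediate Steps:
G = 760/117 (G = -127*(-1/26) + 29*(1/18) = 127/26 + 29/18 = 760/117 ≈ 6.4957)
l = 760/117 ≈ 6.4957
n(M, b) = (b + 2*M)/(2*b) (n(M, b) = (b + 2*M)/((2*b)) = (b + 2*M)*(1/(2*b)) = (b + 2*M)/(2*b))
1/n(254, l) = 1/((254 + (½)*(760/117))/(760/117)) = 1/(117*(254 + 380/117)/760) = 1/((117/760)*(30098/117)) = 1/(15049/380) = 380/15049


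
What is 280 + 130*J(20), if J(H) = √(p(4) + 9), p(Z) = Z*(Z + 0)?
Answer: 930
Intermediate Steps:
p(Z) = Z² (p(Z) = Z*Z = Z²)
J(H) = 5 (J(H) = √(4² + 9) = √(16 + 9) = √25 = 5)
280 + 130*J(20) = 280 + 130*5 = 280 + 650 = 930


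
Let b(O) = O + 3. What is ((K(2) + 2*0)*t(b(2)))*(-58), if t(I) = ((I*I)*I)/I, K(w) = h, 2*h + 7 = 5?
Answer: 1450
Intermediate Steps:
b(O) = 3 + O
h = -1 (h = -7/2 + (½)*5 = -7/2 + 5/2 = -1)
K(w) = -1
t(I) = I² (t(I) = (I²*I)/I = I³/I = I²)
((K(2) + 2*0)*t(b(2)))*(-58) = ((-1 + 2*0)*(3 + 2)²)*(-58) = ((-1 + 0)*5²)*(-58) = -1*25*(-58) = -25*(-58) = 1450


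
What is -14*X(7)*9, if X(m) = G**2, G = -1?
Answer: -126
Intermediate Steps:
X(m) = 1 (X(m) = (-1)**2 = 1)
-14*X(7)*9 = -14*1*9 = -14*9 = -126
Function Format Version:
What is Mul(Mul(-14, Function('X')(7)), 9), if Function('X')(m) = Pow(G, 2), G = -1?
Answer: -126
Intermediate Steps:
Function('X')(m) = 1 (Function('X')(m) = Pow(-1, 2) = 1)
Mul(Mul(-14, Function('X')(7)), 9) = Mul(Mul(-14, 1), 9) = Mul(-14, 9) = -126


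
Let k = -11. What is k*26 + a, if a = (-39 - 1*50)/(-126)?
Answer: -35947/126 ≈ -285.29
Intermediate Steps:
a = 89/126 (a = (-39 - 50)*(-1/126) = -89*(-1/126) = 89/126 ≈ 0.70635)
k*26 + a = -11*26 + 89/126 = -286 + 89/126 = -35947/126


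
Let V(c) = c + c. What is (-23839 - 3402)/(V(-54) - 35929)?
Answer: 27241/36037 ≈ 0.75592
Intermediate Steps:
V(c) = 2*c
(-23839 - 3402)/(V(-54) - 35929) = (-23839 - 3402)/(2*(-54) - 35929) = -27241/(-108 - 35929) = -27241/(-36037) = -27241*(-1/36037) = 27241/36037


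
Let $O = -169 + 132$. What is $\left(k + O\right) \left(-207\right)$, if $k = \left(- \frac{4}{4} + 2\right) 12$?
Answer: $5175$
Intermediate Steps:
$O = -37$
$k = 12$ ($k = \left(\left(-4\right) \frac{1}{4} + 2\right) 12 = \left(-1 + 2\right) 12 = 1 \cdot 12 = 12$)
$\left(k + O\right) \left(-207\right) = \left(12 - 37\right) \left(-207\right) = \left(-25\right) \left(-207\right) = 5175$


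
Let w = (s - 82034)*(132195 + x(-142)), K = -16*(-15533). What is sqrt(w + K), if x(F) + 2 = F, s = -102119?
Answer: 5*I*sqrt(972693571) ≈ 1.5594e+5*I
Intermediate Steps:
x(F) = -2 + F
K = 248528
w = -24317587803 (w = (-102119 - 82034)*(132195 + (-2 - 142)) = -184153*(132195 - 144) = -184153*132051 = -24317587803)
sqrt(w + K) = sqrt(-24317587803 + 248528) = sqrt(-24317339275) = 5*I*sqrt(972693571)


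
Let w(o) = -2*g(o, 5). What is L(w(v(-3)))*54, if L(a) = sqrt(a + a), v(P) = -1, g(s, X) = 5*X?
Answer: 540*I ≈ 540.0*I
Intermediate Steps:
w(o) = -50 (w(o) = -10*5 = -2*25 = -50)
L(a) = sqrt(2)*sqrt(a) (L(a) = sqrt(2*a) = sqrt(2)*sqrt(a))
L(w(v(-3)))*54 = (sqrt(2)*sqrt(-50))*54 = (sqrt(2)*(5*I*sqrt(2)))*54 = (10*I)*54 = 540*I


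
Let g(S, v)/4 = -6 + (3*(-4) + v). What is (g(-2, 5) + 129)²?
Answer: 5929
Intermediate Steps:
g(S, v) = -72 + 4*v (g(S, v) = 4*(-6 + (3*(-4) + v)) = 4*(-6 + (-12 + v)) = 4*(-18 + v) = -72 + 4*v)
(g(-2, 5) + 129)² = ((-72 + 4*5) + 129)² = ((-72 + 20) + 129)² = (-52 + 129)² = 77² = 5929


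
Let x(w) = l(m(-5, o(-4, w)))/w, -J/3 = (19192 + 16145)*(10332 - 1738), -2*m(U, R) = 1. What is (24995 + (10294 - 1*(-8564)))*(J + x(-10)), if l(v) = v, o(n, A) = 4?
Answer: -799052997786187/20 ≈ -3.9953e+13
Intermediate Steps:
m(U, R) = -½ (m(U, R) = -½*1 = -½)
J = -911058534 (J = -3*(19192 + 16145)*(10332 - 1738) = -106011*8594 = -3*303686178 = -911058534)
x(w) = -1/(2*w)
(24995 + (10294 - 1*(-8564)))*(J + x(-10)) = (24995 + (10294 - 1*(-8564)))*(-911058534 - ½/(-10)) = (24995 + (10294 + 8564))*(-911058534 - ½*(-⅒)) = (24995 + 18858)*(-911058534 + 1/20) = 43853*(-18221170679/20) = -799052997786187/20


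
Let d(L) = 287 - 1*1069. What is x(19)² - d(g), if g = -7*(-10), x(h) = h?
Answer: 1143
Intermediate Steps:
g = 70
d(L) = -782 (d(L) = 287 - 1069 = -782)
x(19)² - d(g) = 19² - 1*(-782) = 361 + 782 = 1143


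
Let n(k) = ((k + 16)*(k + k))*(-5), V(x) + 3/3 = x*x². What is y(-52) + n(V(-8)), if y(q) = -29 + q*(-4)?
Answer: -2549431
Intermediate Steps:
y(q) = -29 - 4*q
V(x) = -1 + x³ (V(x) = -1 + x*x² = -1 + x³)
n(k) = -10*k*(16 + k) (n(k) = ((16 + k)*(2*k))*(-5) = (2*k*(16 + k))*(-5) = -10*k*(16 + k))
y(-52) + n(V(-8)) = (-29 - 4*(-52)) - 10*(-1 + (-8)³)*(16 + (-1 + (-8)³)) = (-29 + 208) - 10*(-1 - 512)*(16 + (-1 - 512)) = 179 - 10*(-513)*(16 - 513) = 179 - 10*(-513)*(-497) = 179 - 2549610 = -2549431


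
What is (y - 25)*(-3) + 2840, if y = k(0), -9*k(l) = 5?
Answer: 8750/3 ≈ 2916.7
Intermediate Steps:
k(l) = -5/9 (k(l) = -1/9*5 = -5/9)
y = -5/9 ≈ -0.55556
(y - 25)*(-3) + 2840 = (-5/9 - 25)*(-3) + 2840 = -230/9*(-3) + 2840 = 230/3 + 2840 = 8750/3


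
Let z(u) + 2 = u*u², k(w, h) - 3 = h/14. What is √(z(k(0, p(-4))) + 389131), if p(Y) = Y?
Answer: √934346742/49 ≈ 623.82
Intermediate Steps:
k(w, h) = 3 + h/14
z(u) = -2 + u³ (z(u) = -2 + u*u² = -2 + u³)
√(z(k(0, p(-4))) + 389131) = √((-2 + (3 + (1/14)*(-4))³) + 389131) = √((-2 + (3 - 2/7)³) + 389131) = √((-2 + (19/7)³) + 389131) = √((-2 + 6859/343) + 389131) = √(6173/343 + 389131) = √(133478106/343) = √934346742/49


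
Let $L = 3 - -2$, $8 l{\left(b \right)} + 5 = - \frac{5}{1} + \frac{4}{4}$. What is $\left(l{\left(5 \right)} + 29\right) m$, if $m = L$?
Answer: $\frac{1115}{8} \approx 139.38$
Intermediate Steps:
$l{\left(b \right)} = - \frac{9}{8}$ ($l{\left(b \right)} = - \frac{5}{8} + \frac{- \frac{5}{1} + \frac{4}{4}}{8} = - \frac{5}{8} + \frac{\left(-5\right) 1 + 4 \cdot \frac{1}{4}}{8} = - \frac{5}{8} + \frac{-5 + 1}{8} = - \frac{5}{8} + \frac{1}{8} \left(-4\right) = - \frac{5}{8} - \frac{1}{2} = - \frac{9}{8}$)
$L = 5$ ($L = 3 + 2 = 5$)
$m = 5$
$\left(l{\left(5 \right)} + 29\right) m = \left(- \frac{9}{8} + 29\right) 5 = \frac{223}{8} \cdot 5 = \frac{1115}{8}$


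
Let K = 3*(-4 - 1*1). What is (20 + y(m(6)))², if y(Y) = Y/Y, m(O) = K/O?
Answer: 441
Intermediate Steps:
K = -15 (K = 3*(-4 - 1) = 3*(-5) = -15)
m(O) = -15/O
y(Y) = 1
(20 + y(m(6)))² = (20 + 1)² = 21² = 441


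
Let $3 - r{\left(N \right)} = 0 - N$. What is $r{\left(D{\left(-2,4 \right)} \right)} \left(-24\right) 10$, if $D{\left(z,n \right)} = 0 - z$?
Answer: $-1200$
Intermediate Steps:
$D{\left(z,n \right)} = - z$
$r{\left(N \right)} = 3 + N$ ($r{\left(N \right)} = 3 - \left(0 - N\right) = 3 - - N = 3 + N$)
$r{\left(D{\left(-2,4 \right)} \right)} \left(-24\right) 10 = \left(3 - -2\right) \left(-24\right) 10 = \left(3 + 2\right) \left(-24\right) 10 = 5 \left(-24\right) 10 = \left(-120\right) 10 = -1200$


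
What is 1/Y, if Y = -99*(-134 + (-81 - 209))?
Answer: 1/41976 ≈ 2.3823e-5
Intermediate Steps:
Y = 41976 (Y = -99*(-134 - 290) = -99*(-424) = 41976)
1/Y = 1/41976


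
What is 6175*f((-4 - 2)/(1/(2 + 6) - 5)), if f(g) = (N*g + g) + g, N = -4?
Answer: -15200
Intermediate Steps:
f(g) = -2*g (f(g) = (-4*g + g) + g = -3*g + g = -2*g)
6175*f((-4 - 2)/(1/(2 + 6) - 5)) = 6175*(-2*(-4 - 2)/(1/(2 + 6) - 5)) = 6175*(-(-12)/(1/8 - 5)) = 6175*(-(-12)/(⅛ - 5)) = 6175*(-(-12)/(-39/8)) = 6175*(-(-12)*(-8)/39) = 6175*(-2*16/13) = 6175*(-32/13) = -15200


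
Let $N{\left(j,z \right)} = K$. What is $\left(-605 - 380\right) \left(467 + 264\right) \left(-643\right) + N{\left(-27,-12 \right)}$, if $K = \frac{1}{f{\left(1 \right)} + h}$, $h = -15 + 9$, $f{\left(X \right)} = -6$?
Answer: $\frac{5555790059}{12} \approx 4.6298 \cdot 10^{8}$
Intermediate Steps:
$h = -6$
$K = - \frac{1}{12}$ ($K = \frac{1}{-6 - 6} = \frac{1}{-12} = - \frac{1}{12} \approx -0.083333$)
$N{\left(j,z \right)} = - \frac{1}{12}$
$\left(-605 - 380\right) \left(467 + 264\right) \left(-643\right) + N{\left(-27,-12 \right)} = \left(-605 - 380\right) \left(467 + 264\right) \left(-643\right) - \frac{1}{12} = \left(-985\right) 731 \left(-643\right) - \frac{1}{12} = \left(-720035\right) \left(-643\right) - \frac{1}{12} = 462982505 - \frac{1}{12} = \frac{5555790059}{12}$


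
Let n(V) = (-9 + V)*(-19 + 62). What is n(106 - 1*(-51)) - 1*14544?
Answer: -8180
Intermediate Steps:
n(V) = -387 + 43*V (n(V) = (-9 + V)*43 = -387 + 43*V)
n(106 - 1*(-51)) - 1*14544 = (-387 + 43*(106 - 1*(-51))) - 1*14544 = (-387 + 43*(106 + 51)) - 14544 = (-387 + 43*157) - 14544 = (-387 + 6751) - 14544 = 6364 - 14544 = -8180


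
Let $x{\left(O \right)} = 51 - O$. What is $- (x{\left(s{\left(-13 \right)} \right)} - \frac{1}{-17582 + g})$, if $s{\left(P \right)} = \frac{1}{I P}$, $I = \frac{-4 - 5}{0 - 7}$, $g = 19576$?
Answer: $- \frac{11912039}{233298} \approx -51.059$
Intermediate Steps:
$I = \frac{9}{7}$ ($I = - \frac{9}{-7} = \left(-9\right) \left(- \frac{1}{7}\right) = \frac{9}{7} \approx 1.2857$)
$s{\left(P \right)} = \frac{7}{9 P}$ ($s{\left(P \right)} = \frac{1}{\frac{9}{7} P} = \frac{7}{9 P}$)
$- (x{\left(s{\left(-13 \right)} \right)} - \frac{1}{-17582 + g}) = - (\left(51 - \frac{7}{9 \left(-13\right)}\right) - \frac{1}{-17582 + 19576}) = - (\left(51 - \frac{7}{9} \left(- \frac{1}{13}\right)\right) - \frac{1}{1994}) = - (\left(51 - - \frac{7}{117}\right) - \frac{1}{1994}) = - (\left(51 + \frac{7}{117}\right) - \frac{1}{1994}) = - (\frac{5974}{117} - \frac{1}{1994}) = \left(-1\right) \frac{11912039}{233298} = - \frac{11912039}{233298}$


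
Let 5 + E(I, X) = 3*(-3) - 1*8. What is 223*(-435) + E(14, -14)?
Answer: -97027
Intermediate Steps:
E(I, X) = -22 (E(I, X) = -5 + (3*(-3) - 1*8) = -5 + (-9 - 8) = -5 - 17 = -22)
223*(-435) + E(14, -14) = 223*(-435) - 22 = -97005 - 22 = -97027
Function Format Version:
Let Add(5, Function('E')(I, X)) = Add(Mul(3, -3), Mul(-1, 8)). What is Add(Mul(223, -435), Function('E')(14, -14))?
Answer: -97027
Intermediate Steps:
Function('E')(I, X) = -22 (Function('E')(I, X) = Add(-5, Add(Mul(3, -3), Mul(-1, 8))) = Add(-5, Add(-9, -8)) = Add(-5, -17) = -22)
Add(Mul(223, -435), Function('E')(14, -14)) = Add(Mul(223, -435), -22) = Add(-97005, -22) = -97027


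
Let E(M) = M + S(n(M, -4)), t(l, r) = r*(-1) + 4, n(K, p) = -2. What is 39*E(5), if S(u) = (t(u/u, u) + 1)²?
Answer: 2106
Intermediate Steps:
t(l, r) = 4 - r (t(l, r) = -r + 4 = 4 - r)
S(u) = (5 - u)² (S(u) = ((4 - u) + 1)² = (5 - u)²)
E(M) = 49 + M (E(M) = M + (-5 - 2)² = M + (-7)² = M + 49 = 49 + M)
39*E(5) = 39*(49 + 5) = 39*54 = 2106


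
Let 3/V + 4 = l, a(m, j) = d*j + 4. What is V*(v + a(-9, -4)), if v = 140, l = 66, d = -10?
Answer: 276/31 ≈ 8.9032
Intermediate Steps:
a(m, j) = 4 - 10*j (a(m, j) = -10*j + 4 = 4 - 10*j)
V = 3/62 (V = 3/(-4 + 66) = 3/62 ≈ 0.048387)
V*(v + a(-9, -4)) = 3*(140 + (4 - 10*(-4)))/62 = 3*(140 + (4 + 40))/62 = 3*(140 + 44)/62 = (3/62)*184 = 276/31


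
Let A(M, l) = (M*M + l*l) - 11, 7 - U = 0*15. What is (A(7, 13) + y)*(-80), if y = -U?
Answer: -16000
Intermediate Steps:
U = 7 (U = 7 - 0*15 = 7 - 1*0 = 7 + 0 = 7)
A(M, l) = -11 + M**2 + l**2 (A(M, l) = (M**2 + l**2) - 11 = -11 + M**2 + l**2)
y = -7 (y = -1*7 = -7)
(A(7, 13) + y)*(-80) = ((-11 + 7**2 + 13**2) - 7)*(-80) = ((-11 + 49 + 169) - 7)*(-80) = (207 - 7)*(-80) = 200*(-80) = -16000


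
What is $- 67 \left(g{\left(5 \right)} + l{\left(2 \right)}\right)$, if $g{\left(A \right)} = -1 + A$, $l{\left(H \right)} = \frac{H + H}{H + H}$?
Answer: $-335$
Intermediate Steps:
$l{\left(H \right)} = 1$ ($l{\left(H \right)} = \frac{2 H}{2 H} = 2 H \frac{1}{2 H} = 1$)
$- 67 \left(g{\left(5 \right)} + l{\left(2 \right)}\right) = - 67 \left(\left(-1 + 5\right) + 1\right) = - 67 \left(4 + 1\right) = \left(-67\right) 5 = -335$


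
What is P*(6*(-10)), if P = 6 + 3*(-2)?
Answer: 0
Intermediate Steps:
P = 0 (P = 6 - 6 = 0)
P*(6*(-10)) = 0*(6*(-10)) = 0*(-60) = 0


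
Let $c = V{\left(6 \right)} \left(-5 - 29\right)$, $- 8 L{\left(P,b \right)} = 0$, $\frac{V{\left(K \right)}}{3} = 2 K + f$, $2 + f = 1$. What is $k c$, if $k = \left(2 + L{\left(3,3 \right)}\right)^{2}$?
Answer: $-4488$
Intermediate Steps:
$f = -1$ ($f = -2 + 1 = -1$)
$V{\left(K \right)} = -3 + 6 K$ ($V{\left(K \right)} = 3 \left(2 K - 1\right) = 3 \left(-1 + 2 K\right) = -3 + 6 K$)
$L{\left(P,b \right)} = 0$ ($L{\left(P,b \right)} = \left(- \frac{1}{8}\right) 0 = 0$)
$k = 4$ ($k = \left(2 + 0\right)^{2} = 2^{2} = 4$)
$c = -1122$ ($c = \left(-3 + 6 \cdot 6\right) \left(-5 - 29\right) = \left(-3 + 36\right) \left(-34\right) = 33 \left(-34\right) = -1122$)
$k c = 4 \left(-1122\right) = -4488$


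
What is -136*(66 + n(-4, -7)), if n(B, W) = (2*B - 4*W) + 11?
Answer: -13192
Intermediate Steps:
n(B, W) = 11 - 4*W + 2*B (n(B, W) = (-4*W + 2*B) + 11 = 11 - 4*W + 2*B)
-136*(66 + n(-4, -7)) = -136*(66 + (11 - 4*(-7) + 2*(-4))) = -136*(66 + (11 + 28 - 8)) = -136*(66 + 31) = -136*97 = -13192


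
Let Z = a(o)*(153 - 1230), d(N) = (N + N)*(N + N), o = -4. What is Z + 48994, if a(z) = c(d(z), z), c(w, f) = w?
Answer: -19934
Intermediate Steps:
d(N) = 4*N**2 (d(N) = (2*N)*(2*N) = 4*N**2)
a(z) = 4*z**2
Z = -68928 (Z = (4*(-4)**2)*(153 - 1230) = (4*16)*(-1077) = 64*(-1077) = -68928)
Z + 48994 = -68928 + 48994 = -19934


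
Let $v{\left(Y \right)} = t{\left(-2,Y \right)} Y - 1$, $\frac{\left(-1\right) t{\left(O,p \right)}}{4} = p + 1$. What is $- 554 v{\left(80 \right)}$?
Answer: $14360234$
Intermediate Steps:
$t{\left(O,p \right)} = -4 - 4 p$ ($t{\left(O,p \right)} = - 4 \left(p + 1\right) = - 4 \left(1 + p\right) = -4 - 4 p$)
$v{\left(Y \right)} = -1 + Y \left(-4 - 4 Y\right)$ ($v{\left(Y \right)} = \left(-4 - 4 Y\right) Y - 1 = Y \left(-4 - 4 Y\right) - 1 = -1 + Y \left(-4 - 4 Y\right)$)
$- 554 v{\left(80 \right)} = - 554 \left(-1 - 320 \left(1 + 80\right)\right) = - 554 \left(-1 - 320 \cdot 81\right) = - 554 \left(-1 - 25920\right) = \left(-554\right) \left(-25921\right) = 14360234$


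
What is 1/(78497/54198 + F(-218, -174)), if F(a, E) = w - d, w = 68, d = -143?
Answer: 54198/11514275 ≈ 0.0047070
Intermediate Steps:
F(a, E) = 211 (F(a, E) = 68 - 1*(-143) = 68 + 143 = 211)
1/(78497/54198 + F(-218, -174)) = 1/(78497/54198 + 211) = 1/(11514275/54198) = 54198/11514275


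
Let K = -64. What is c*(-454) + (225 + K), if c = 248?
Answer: -112431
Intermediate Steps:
c*(-454) + (225 + K) = 248*(-454) + (225 - 64) = -112592 + 161 = -112431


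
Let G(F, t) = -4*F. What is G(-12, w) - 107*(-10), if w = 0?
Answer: 1118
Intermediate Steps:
G(-12, w) - 107*(-10) = -4*(-12) - 107*(-10) = 48 + 1070 = 1118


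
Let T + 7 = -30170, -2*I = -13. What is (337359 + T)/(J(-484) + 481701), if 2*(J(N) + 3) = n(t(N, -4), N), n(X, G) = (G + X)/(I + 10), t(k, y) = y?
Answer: 5068503/7947773 ≈ 0.63773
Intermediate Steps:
I = 13/2 (I = -½*(-13) = 13/2 ≈ 6.5000)
n(X, G) = 2*G/33 + 2*X/33 (n(X, G) = (G + X)/(13/2 + 10) = (G + X)/(33/2) = (G + X)*(2/33) = 2*G/33 + 2*X/33)
J(N) = -103/33 + N/33 (J(N) = -3 + (2*N/33 + (2/33)*(-4))/2 = -3 + (2*N/33 - 8/33)/2 = -3 + (-8/33 + 2*N/33)/2 = -3 + (-4/33 + N/33) = -103/33 + N/33)
T = -30177 (T = -7 - 30170 = -30177)
(337359 + T)/(J(-484) + 481701) = (337359 - 30177)/((-103/33 + (1/33)*(-484)) + 481701) = 307182/((-103/33 - 44/3) + 481701) = 307182/(-587/33 + 481701) = 307182/(15895546/33) = 307182*(33/15895546) = 5068503/7947773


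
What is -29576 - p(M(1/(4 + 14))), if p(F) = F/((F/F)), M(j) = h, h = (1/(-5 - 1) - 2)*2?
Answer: -88715/3 ≈ -29572.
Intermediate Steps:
h = -13/3 (h = (1/(-6) - 2)*2 = (-1/6 - 2)*2 = -13/6*2 = -13/3 ≈ -4.3333)
M(j) = -13/3
p(F) = F (p(F) = F/1 = F*1 = F)
-29576 - p(M(1/(4 + 14))) = -29576 - 1*(-13/3) = -29576 + 13/3 = -88715/3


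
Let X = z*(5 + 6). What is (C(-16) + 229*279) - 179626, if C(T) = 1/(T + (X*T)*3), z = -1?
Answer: -59256319/512 ≈ -1.1574e+5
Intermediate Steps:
X = -11 (X = -(5 + 6) = -1*11 = -11)
C(T) = -1/(32*T) (C(T) = 1/(T - 11*T*3) = 1/(T - 33*T) = 1/(-32*T) = -1/(32*T))
(C(-16) + 229*279) - 179626 = (-1/32/(-16) + 229*279) - 179626 = (-1/32*(-1/16) + 63891) - 179626 = (1/512 + 63891) - 179626 = 32712193/512 - 179626 = -59256319/512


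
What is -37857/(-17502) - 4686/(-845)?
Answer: 38001179/4929730 ≈ 7.7086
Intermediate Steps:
-37857/(-17502) - 4686/(-845) = -37857*(-1/17502) - 4686*(-1/845) = 12619/5834 + 4686/845 = 38001179/4929730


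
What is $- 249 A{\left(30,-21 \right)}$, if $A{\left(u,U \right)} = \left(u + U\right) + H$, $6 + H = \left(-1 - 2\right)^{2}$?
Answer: $-2988$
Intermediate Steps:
$H = 3$ ($H = -6 + \left(-1 - 2\right)^{2} = -6 + \left(-3\right)^{2} = -6 + 9 = 3$)
$A{\left(u,U \right)} = 3 + U + u$ ($A{\left(u,U \right)} = \left(u + U\right) + 3 = \left(U + u\right) + 3 = 3 + U + u$)
$- 249 A{\left(30,-21 \right)} = - 249 \left(3 - 21 + 30\right) = \left(-249\right) 12 = -2988$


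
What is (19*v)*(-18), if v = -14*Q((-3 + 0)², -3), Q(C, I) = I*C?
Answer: -129276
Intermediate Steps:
Q(C, I) = C*I
v = 378 (v = -14*(-3 + 0)²*(-3) = -14*(-3)²*(-3) = -126*(-3) = -14*(-27) = 378)
(19*v)*(-18) = (19*378)*(-18) = 7182*(-18) = -129276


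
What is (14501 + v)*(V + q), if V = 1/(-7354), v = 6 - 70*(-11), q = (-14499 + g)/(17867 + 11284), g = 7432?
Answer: -794401998713/214376454 ≈ -3705.6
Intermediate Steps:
q = -7067/29151 (q = (-14499 + 7432)/(17867 + 11284) = -7067/29151 ≈ -0.24243)
v = 776 (v = 6 + 770 = 776)
V = -1/7354 ≈ -0.00013598
(14501 + v)*(V + q) = (14501 + 776)*(-1/7354 - 7067/29151) = 15277*(-51999869/214376454) = -794401998713/214376454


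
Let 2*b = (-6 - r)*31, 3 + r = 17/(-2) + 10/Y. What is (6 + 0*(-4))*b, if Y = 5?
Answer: 651/2 ≈ 325.50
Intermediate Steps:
r = -19/2 (r = -3 + (17/(-2) + 10/5) = -3 + (17*(-½) + 10*(⅕)) = -3 + (-17/2 + 2) = -3 - 13/2 = -19/2 ≈ -9.5000)
b = 217/4 (b = ((-6 - 1*(-19/2))*31)/2 = ((-6 + 19/2)*31)/2 = ((7/2)*31)/2 = (½)*(217/2) = 217/4 ≈ 54.250)
(6 + 0*(-4))*b = (6 + 0*(-4))*(217/4) = (6 + 0)*(217/4) = 6*(217/4) = 651/2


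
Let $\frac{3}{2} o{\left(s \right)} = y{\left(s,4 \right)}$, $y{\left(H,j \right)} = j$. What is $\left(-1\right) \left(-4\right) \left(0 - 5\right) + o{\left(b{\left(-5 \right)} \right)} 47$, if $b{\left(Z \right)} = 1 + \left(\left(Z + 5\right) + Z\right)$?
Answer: $\frac{316}{3} \approx 105.33$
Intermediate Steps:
$b{\left(Z \right)} = 6 + 2 Z$ ($b{\left(Z \right)} = 1 + \left(\left(5 + Z\right) + Z\right) = 1 + \left(5 + 2 Z\right) = 6 + 2 Z$)
$o{\left(s \right)} = \frac{8}{3}$ ($o{\left(s \right)} = \frac{2}{3} \cdot 4 = \frac{8}{3}$)
$\left(-1\right) \left(-4\right) \left(0 - 5\right) + o{\left(b{\left(-5 \right)} \right)} 47 = \left(-1\right) \left(-4\right) \left(0 - 5\right) + \frac{8}{3} \cdot 47 = 4 \left(-5\right) + \frac{376}{3} = -20 + \frac{376}{3} = \frac{316}{3}$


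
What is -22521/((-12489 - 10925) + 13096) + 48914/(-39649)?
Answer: 388240477/409098382 ≈ 0.94901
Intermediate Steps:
-22521/((-12489 - 10925) + 13096) + 48914/(-39649) = -22521/(-23414 + 13096) + 48914*(-1/39649) = -22521/(-10318) - 48914/39649 = -22521*(-1/10318) - 48914/39649 = 22521/10318 - 48914/39649 = 388240477/409098382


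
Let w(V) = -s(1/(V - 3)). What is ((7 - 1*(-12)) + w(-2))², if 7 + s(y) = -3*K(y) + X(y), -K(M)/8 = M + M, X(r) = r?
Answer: 32041/25 ≈ 1281.6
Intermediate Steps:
K(M) = -16*M (K(M) = -8*(M + M) = -16*M)
s(y) = -7 + 49*y (s(y) = -7 + (-(-48)*y + y) = -7 + (48*y + y) = -7 + 49*y)
w(V) = 7 - 49/(-3 + V) (w(V) = -(-7 + 49/(V - 3)) = -(-7 + 49/(-3 + V)) = 7 - 49/(-3 + V))
((7 - 1*(-12)) + w(-2))² = ((7 - 1*(-12)) + 7*(-10 - 2)/(-3 - 2))² = ((7 + 12) + 7*(-12)/(-5))² = (19 + 7*(-⅕)*(-12))² = (19 + 84/5)² = (179/5)² = 32041/25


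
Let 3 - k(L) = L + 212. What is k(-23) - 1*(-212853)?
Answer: 212667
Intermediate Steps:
k(L) = -209 - L (k(L) = 3 - (L + 212) = 3 - (212 + L) = 3 + (-212 - L) = -209 - L)
k(-23) - 1*(-212853) = (-209 - 1*(-23)) - 1*(-212853) = (-209 + 23) + 212853 = -186 + 212853 = 212667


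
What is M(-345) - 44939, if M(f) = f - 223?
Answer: -45507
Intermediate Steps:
M(f) = -223 + f
M(-345) - 44939 = (-223 - 345) - 44939 = -568 - 44939 = -45507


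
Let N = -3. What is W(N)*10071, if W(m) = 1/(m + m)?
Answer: -3357/2 ≈ -1678.5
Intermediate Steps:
W(m) = 1/(2*m)
W(N)*10071 = ((½)/(-3))*10071 = ((½)*(-⅓))*10071 = -⅙*10071 = -3357/2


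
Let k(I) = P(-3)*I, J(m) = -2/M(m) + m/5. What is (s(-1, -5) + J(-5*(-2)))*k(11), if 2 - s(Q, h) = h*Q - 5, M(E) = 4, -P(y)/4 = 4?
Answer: -616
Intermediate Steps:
P(y) = -16 (P(y) = -4*4 = -16)
J(m) = -1/2 + m/5 (J(m) = -2/4 + m/5 = -2*1/4 + m*(1/5) = -1/2 + m/5)
s(Q, h) = 7 - Q*h (s(Q, h) = 2 - (h*Q - 5) = 2 - (Q*h - 5) = 2 - (-5 + Q*h) = 2 + (5 - Q*h) = 7 - Q*h)
k(I) = -16*I
(s(-1, -5) + J(-5*(-2)))*k(11) = ((7 - 1*(-1)*(-5)) + (-1/2 + (-5*(-2))/5))*(-16*11) = ((7 - 5) + (-1/2 + (1/5)*10))*(-176) = (2 + (-1/2 + 2))*(-176) = (2 + 3/2)*(-176) = (7/2)*(-176) = -616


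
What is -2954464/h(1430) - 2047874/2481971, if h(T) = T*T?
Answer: -2880147877786/1268845624475 ≈ -2.2699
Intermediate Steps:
h(T) = T**2
-2954464/h(1430) - 2047874/2481971 = -2954464/(1430**2) - 2047874/2481971 = -2954464/2044900 - 2047874*1/2481971 = -2954464*1/2044900 - 2047874/2481971 = -738616/511225 - 2047874/2481971 = -2880147877786/1268845624475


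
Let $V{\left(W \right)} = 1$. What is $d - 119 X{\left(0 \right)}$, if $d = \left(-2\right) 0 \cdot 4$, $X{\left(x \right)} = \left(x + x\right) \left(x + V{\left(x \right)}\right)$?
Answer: $0$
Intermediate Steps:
$X{\left(x \right)} = 2 x \left(1 + x\right)$ ($X{\left(x \right)} = \left(x + x\right) \left(x + 1\right) = 2 x \left(1 + x\right)$)
$d = 0$ ($d = 0 \cdot 4 = 0$)
$d - 119 X{\left(0 \right)} = 0 - 119 \cdot 2 \cdot 0 \left(1 + 0\right) = 0 - 119 \cdot 2 \cdot 0 \cdot 1 = 0 - 0 = 0 + 0 = 0$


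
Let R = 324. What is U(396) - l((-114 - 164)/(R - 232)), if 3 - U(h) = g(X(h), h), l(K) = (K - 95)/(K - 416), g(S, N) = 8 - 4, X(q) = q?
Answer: -7928/6425 ≈ -1.2339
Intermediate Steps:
g(S, N) = 4
l(K) = (-95 + K)/(-416 + K)
U(h) = -1 (U(h) = 3 - 1*4 = 3 - 4 = -1)
U(396) - l((-114 - 164)/(R - 232)) = -1 - (-95 + (-114 - 164)/(324 - 232))/(-416 + (-114 - 164)/(324 - 232)) = -1 - (-95 - 278/92)/(-416 - 278/92) = -1 - (-95 - 278*1/92)/(-416 - 278*1/92) = -1 - (-95 - 139/46)/(-416 - 139/46) = -1 - (-4509)/((-19275/46)*46) = -1 - (-46)*(-4509)/(19275*46) = -1 - 1*1503/6425 = -1 - 1503/6425 = -7928/6425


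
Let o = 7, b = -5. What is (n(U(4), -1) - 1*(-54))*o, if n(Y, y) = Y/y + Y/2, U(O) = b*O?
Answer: 448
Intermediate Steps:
U(O) = -5*O
n(Y, y) = Y/2 + Y/y (n(Y, y) = Y/y + Y*(½) = Y/y + Y/2 = Y/2 + Y/y)
(n(U(4), -1) - 1*(-54))*o = (((-5*4)/2 - 5*4/(-1)) - 1*(-54))*7 = (((½)*(-20) - 20*(-1)) + 54)*7 = ((-10 + 20) + 54)*7 = (10 + 54)*7 = 64*7 = 448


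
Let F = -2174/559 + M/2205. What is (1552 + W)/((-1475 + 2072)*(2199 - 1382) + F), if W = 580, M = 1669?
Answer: 656973135/150298279489 ≈ 0.0043711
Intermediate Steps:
F = -3860699/1232595 (F = -2174/559 + 1669/2205 = -3860699/1232595 ≈ -3.1322)
(1552 + W)/((-1475 + 2072)*(2199 - 1382) + F) = (1552 + 580)/((-1475 + 2072)*(2199 - 1382) - 3860699/1232595) = 2132/(597*817 - 3860699/1232595) = 2132/(487749 - 3860699/1232595) = 2132/(601193117956/1232595) = 2132*(1232595/601193117956) = 656973135/150298279489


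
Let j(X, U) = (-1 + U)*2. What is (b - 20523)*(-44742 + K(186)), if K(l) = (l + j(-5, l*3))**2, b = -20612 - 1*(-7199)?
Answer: -55833475488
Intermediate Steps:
b = -13413 (b = -20612 + 7199 = -13413)
j(X, U) = -2 + 2*U
K(l) = (-2 + 7*l)**2 (K(l) = (l + (-2 + 2*(l*3)))**2 = (l + (-2 + 2*(3*l)))**2 = (l + (-2 + 6*l))**2 = (-2 + 7*l)**2)
(b - 20523)*(-44742 + K(186)) = (-13413 - 20523)*(-44742 + (-2 + 7*186)**2) = -33936*(-44742 + (-2 + 1302)**2) = -33936*(-44742 + 1300**2) = -33936*(-44742 + 1690000) = -33936*1645258 = -55833475488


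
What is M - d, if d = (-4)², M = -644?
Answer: -660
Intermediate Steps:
d = 16
M - d = -644 - 1*16 = -644 - 16 = -660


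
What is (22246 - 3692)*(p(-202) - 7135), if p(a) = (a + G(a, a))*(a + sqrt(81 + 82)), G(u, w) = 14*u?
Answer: 11223778450 - 56218620*sqrt(163) ≈ 1.0506e+10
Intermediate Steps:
p(a) = 15*a*(a + sqrt(163)) (p(a) = (a + 14*a)*(a + sqrt(81 + 82)) = (15*a)*(a + sqrt(163)) = 15*a*(a + sqrt(163)))
(22246 - 3692)*(p(-202) - 7135) = (22246 - 3692)*(15*(-202)*(-202 + sqrt(163)) - 7135) = 18554*((612060 - 3030*sqrt(163)) - 7135) = 18554*(604925 - 3030*sqrt(163)) = 11223778450 - 56218620*sqrt(163)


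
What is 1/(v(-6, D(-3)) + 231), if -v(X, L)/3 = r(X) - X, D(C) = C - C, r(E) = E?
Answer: 1/231 ≈ 0.0043290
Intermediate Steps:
D(C) = 0
v(X, L) = 0 (v(X, L) = -3*(X - X) = -3*0 = 0)
1/(v(-6, D(-3)) + 231) = 1/(0 + 231) = 1/231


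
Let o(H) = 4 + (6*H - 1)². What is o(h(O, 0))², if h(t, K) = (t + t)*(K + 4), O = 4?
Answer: 1331155225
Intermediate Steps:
h(t, K) = 2*t*(4 + K) (h(t, K) = (2*t)*(4 + K) = 2*t*(4 + K))
o(H) = 4 + (-1 + 6*H)²
o(h(O, 0))² = (4 + (-1 + 6*(2*4*(4 + 0)))²)² = (4 + (-1 + 6*(2*4*4))²)² = (4 + (-1 + 6*32)²)² = (4 + (-1 + 192)²)² = (4 + 191²)² = (4 + 36481)² = 36485² = 1331155225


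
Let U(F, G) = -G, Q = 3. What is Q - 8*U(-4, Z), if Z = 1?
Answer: 11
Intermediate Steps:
Q - 8*U(-4, Z) = 3 - (-8) = 3 - 8*(-1) = 3 + 8 = 11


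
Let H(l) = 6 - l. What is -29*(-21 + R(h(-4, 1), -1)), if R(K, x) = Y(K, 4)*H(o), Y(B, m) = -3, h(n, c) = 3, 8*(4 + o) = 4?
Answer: 2871/2 ≈ 1435.5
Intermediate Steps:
o = -7/2 (o = -4 + (⅛)*4 = -4 + ½ = -7/2 ≈ -3.5000)
R(K, x) = -57/2 (R(K, x) = -3*(6 - 1*(-7/2)) = -3*(6 + 7/2) = -3*19/2 = -57/2)
-29*(-21 + R(h(-4, 1), -1)) = -29*(-21 - 57/2) = -29*(-99/2) = 2871/2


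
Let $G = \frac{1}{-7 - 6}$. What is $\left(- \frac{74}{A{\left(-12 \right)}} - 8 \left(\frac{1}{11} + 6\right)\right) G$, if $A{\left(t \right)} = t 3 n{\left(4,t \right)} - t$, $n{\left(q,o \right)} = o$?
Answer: $\frac{3227}{858} \approx 3.7611$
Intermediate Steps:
$A{\left(t \right)} = - t + 3 t^{2}$ ($A{\left(t \right)} = t 3 t - t = 3 t t - t = 3 t^{2} - t = - t + 3 t^{2}$)
$G = - \frac{1}{13}$ ($G = \frac{1}{-13} = - \frac{1}{13} \approx -0.076923$)
$\left(- \frac{74}{A{\left(-12 \right)}} - 8 \left(\frac{1}{11} + 6\right)\right) G = \left(- \frac{74}{\left(-12\right) \left(-1 + 3 \left(-12\right)\right)} - 8 \left(\frac{1}{11} + 6\right)\right) \left(- \frac{1}{13}\right) = \left(- \frac{74}{\left(-12\right) \left(-1 - 36\right)} - 8 \left(\frac{1}{11} + 6\right)\right) \left(- \frac{1}{13}\right) = \left(- \frac{74}{\left(-12\right) \left(-37\right)} - 8 \cdot \frac{67}{11}\right) \left(- \frac{1}{13}\right) = \left(- \frac{74}{444} - \frac{536}{11}\right) \left(- \frac{1}{13}\right) = \left(\left(-74\right) \frac{1}{444} - \frac{536}{11}\right) \left(- \frac{1}{13}\right) = \left(- \frac{1}{6} - \frac{536}{11}\right) \left(- \frac{1}{13}\right) = \left(- \frac{3227}{66}\right) \left(- \frac{1}{13}\right) = \frac{3227}{858}$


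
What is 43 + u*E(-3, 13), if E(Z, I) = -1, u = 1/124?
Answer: 5331/124 ≈ 42.992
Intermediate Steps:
u = 1/124 ≈ 0.0080645
43 + u*E(-3, 13) = 43 + (1/124)*(-1) = 43 - 1/124 = 5331/124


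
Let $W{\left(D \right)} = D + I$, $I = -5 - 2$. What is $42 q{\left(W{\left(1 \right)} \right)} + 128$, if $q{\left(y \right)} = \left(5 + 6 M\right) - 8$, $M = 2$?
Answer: $506$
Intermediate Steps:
$I = -7$ ($I = -5 - 2 = -7$)
$W{\left(D \right)} = -7 + D$ ($W{\left(D \right)} = D - 7 = -7 + D$)
$q{\left(y \right)} = 9$ ($q{\left(y \right)} = \left(5 + 6 \cdot 2\right) - 8 = \left(5 + 12\right) - 8 = 17 - 8 = 9$)
$42 q{\left(W{\left(1 \right)} \right)} + 128 = 42 \cdot 9 + 128 = 378 + 128 = 506$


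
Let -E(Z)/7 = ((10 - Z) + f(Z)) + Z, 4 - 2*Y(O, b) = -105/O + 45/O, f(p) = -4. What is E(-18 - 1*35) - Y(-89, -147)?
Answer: -3886/89 ≈ -43.663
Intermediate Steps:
Y(O, b) = 2 + 30/O (Y(O, b) = 2 - (-105/O + 45/O)/2 = 2 - (-30)/O = 2 + 30/O)
E(Z) = -42 (E(Z) = -7*(((10 - Z) - 4) + Z) = -7*((6 - Z) + Z) = -7*6 = -42)
E(-18 - 1*35) - Y(-89, -147) = -42 - (2 + 30/(-89)) = -42 - (2 + 30*(-1/89)) = -42 - (2 - 30/89) = -42 - 1*148/89 = -42 - 148/89 = -3886/89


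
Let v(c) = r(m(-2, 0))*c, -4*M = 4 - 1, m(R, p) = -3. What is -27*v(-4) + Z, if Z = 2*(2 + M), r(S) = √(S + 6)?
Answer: 5/2 + 108*√3 ≈ 189.56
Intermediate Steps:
r(S) = √(6 + S)
M = -¾ (M = -(4 - 1)/4 = -¼*3 = -¾ ≈ -0.75000)
v(c) = c*√3 (v(c) = √(6 - 3)*c = √3*c = c*√3)
Z = 5/2 (Z = 2*(2 - ¾) = 2*(5/4) = 5/2 ≈ 2.5000)
-27*v(-4) + Z = -(-108)*√3 + 5/2 = 108*√3 + 5/2 = 5/2 + 108*√3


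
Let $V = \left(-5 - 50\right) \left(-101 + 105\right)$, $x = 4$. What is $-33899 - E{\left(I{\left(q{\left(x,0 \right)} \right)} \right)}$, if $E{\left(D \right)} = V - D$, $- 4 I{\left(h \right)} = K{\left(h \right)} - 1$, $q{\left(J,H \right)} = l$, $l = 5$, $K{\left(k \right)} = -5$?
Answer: $- \frac{67355}{2} \approx -33678.0$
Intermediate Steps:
$q{\left(J,H \right)} = 5$
$V = -220$ ($V = \left(-5 - 50\right) 4 = \left(-55\right) 4 = -220$)
$I{\left(h \right)} = \frac{3}{2}$ ($I{\left(h \right)} = - \frac{-5 - 1}{4} = \left(- \frac{1}{4}\right) \left(-6\right) = \frac{3}{2}$)
$E{\left(D \right)} = -220 - D$
$-33899 - E{\left(I{\left(q{\left(x,0 \right)} \right)} \right)} = -33899 - \left(-220 - \frac{3}{2}\right) = -33899 - - \frac{443}{2} = -33899 + \frac{443}{2} = - \frac{67355}{2}$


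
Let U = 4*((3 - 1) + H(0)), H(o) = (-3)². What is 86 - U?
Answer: 42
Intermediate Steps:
H(o) = 9
U = 44 (U = 4*((3 - 1) + 9) = 4*(2 + 9) = 4*11 = 44)
86 - U = 86 - 1*44 = 86 - 44 = 42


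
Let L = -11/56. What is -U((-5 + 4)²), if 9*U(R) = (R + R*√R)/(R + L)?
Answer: -112/405 ≈ -0.27654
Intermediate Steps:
L = -11/56 (L = -11*1/56 = -11/56 ≈ -0.19643)
U(R) = (R + R^(3/2))/(9*(-11/56 + R)) (U(R) = ((R + R*√R)/(R - 11/56))/9 = ((R + R^(3/2))/(-11/56 + R))/9 = (R + R^(3/2))/(9*(-11/56 + R)))
-U((-5 + 4)²) = -56*((-5 + 4)² + ((-5 + 4)²)^(3/2))/(9*(-11 + 56*(-5 + 4)²)) = -56*((-1)² + ((-1)²)^(3/2))/(9*(-11 + 56*(-1)²)) = -56*(1 + 1^(3/2))/(9*(-11 + 56*1)) = -56*(1 + 1)/(9*(-11 + 56)) = -56*2/(9*45) = -1*112/405 = -112/405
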